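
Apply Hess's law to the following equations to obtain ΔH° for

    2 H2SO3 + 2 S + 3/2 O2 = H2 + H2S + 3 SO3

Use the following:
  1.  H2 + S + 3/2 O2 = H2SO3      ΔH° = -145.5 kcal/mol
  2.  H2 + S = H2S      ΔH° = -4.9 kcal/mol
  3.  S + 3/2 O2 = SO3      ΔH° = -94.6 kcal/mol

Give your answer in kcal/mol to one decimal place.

ΔH° = 2.3 kcal/mol

eq. 1 reversed and × 2 (H2SO3 must end up as a reactant; scale by 2 for the 2 H2SO3): (-2)·(-145.5) = +291.0 kcal/mol
eq. 2 as written (H2S already on the product side): -4.9 kcal/mol
eq. 3 × 3 (×3 to match 3 SO3 in the target): (3)·(-94.6) = -283.8 kcal/mol
Since enthalpy is a state function, ΔH° = (-2)·(-145.5) + (1)·(-4.9) + (3)·(-94.6) = 2.3 kcal/mol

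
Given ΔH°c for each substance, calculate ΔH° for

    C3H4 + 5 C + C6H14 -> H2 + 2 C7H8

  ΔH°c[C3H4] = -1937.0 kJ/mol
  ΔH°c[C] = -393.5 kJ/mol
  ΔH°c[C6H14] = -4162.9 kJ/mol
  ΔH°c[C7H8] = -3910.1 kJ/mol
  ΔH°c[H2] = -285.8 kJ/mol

With combustion enthalpies, reactants minus products:
= [1·(-1937.0) + 5·(-393.5) + 1·(-4162.9)] − [1·(-285.8) + 2·(-3910.1)]
= 38.6 kJ/mol

ΔH° = 38.6 kJ/mol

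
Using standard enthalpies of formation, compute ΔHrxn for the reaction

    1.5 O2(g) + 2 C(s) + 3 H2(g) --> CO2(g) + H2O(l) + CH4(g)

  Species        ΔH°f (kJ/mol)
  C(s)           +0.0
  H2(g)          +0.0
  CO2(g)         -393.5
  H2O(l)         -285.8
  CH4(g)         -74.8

Products: 1·(-393.5) + 1·(-285.8) + 1·(-74.8) = -754.1
Reactants: 3/2·(+0.0) + 2·(+0.0) + 3·(+0.0) = +0.0
ΔHrxn = (-754.1) − (+0.0) = -754.1 kJ/mol

ΔHrxn = -754.1 kJ/mol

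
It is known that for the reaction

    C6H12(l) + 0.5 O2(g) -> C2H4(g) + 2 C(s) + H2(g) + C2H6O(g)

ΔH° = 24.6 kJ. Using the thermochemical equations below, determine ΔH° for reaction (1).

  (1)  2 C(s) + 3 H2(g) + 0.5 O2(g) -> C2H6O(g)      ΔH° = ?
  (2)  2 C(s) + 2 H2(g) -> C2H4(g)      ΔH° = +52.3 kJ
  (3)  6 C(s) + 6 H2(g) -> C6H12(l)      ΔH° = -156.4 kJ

ΔH° = -184.1 kJ

(1) as written: contributes x
(2) as written: +52.3 kJ
(3) reversed: +156.4 kJ
+24.6 = (+52.3) + (+156.4) + x
x = (+24.6 − (+208.7)) / (1) = -184.1 kJ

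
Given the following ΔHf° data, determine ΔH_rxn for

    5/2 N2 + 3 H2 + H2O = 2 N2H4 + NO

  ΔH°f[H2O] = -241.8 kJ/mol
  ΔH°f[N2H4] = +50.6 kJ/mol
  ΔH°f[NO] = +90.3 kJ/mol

ΔH°rxn = Σ nΔHf°(products) − Σ nΔHf°(reactants).
Products: 2·(+50.6) + 1·(+90.3) = +191.5
Reactants: 5/2·(+0.0) + 3·(+0.0) + 1·(-241.8) = -241.8
ΔH_rxn = (+191.5) − (-241.8) = 433.3 kJ/mol

ΔH_rxn = 433.3 kJ/mol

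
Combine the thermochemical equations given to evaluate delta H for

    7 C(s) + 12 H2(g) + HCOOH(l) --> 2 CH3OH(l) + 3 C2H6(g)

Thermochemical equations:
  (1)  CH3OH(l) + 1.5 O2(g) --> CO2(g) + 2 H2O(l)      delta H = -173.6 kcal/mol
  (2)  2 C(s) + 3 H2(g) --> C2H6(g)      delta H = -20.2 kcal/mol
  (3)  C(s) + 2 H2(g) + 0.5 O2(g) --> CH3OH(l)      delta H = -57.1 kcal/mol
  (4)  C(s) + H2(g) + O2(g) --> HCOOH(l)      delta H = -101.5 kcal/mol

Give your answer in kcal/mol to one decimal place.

(1): not needed (H2O(l) appears nowhere else).
(2) × 3 (×3 to match 3 C2H6(g) in the target): (3)·(-20.2) = -60.6 kcal/mol
(3) × 2: (2)·(-57.1) = -114.2 kcal/mol
(4) reversed (HCOOH(l) must end up as a reactant): +101.5 kcal/mol
Summing the manipulated equations, delta H = (-60.6) + (-114.2) + (+101.5) = -73.3 kcal/mol

delta H = -73.3 kcal/mol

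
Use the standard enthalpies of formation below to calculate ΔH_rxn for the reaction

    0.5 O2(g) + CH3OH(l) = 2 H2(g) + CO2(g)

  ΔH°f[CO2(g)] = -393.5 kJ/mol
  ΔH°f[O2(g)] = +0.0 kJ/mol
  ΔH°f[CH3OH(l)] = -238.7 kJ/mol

Products: 2·(+0.0) + 1·(-393.5) = -393.5
Reactants: 1/2·(+0.0) + 1·(-238.7) = -238.7
ΔH_rxn = (-393.5) − (-238.7) = -154.8 kJ/mol

ΔH_rxn = -154.8 kJ/mol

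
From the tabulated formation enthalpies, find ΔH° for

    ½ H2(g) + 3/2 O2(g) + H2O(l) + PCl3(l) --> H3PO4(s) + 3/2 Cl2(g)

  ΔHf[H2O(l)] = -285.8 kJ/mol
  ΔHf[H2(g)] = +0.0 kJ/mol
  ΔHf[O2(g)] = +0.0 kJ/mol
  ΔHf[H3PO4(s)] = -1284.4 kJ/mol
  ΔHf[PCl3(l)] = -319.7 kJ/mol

Products: 1·(-1284.4) + 3/2·(+0.0) = -1284.4
Reactants: 1/2·(+0.0) + 3/2·(+0.0) + 1·(-285.8) + 1·(-319.7) = -605.5
ΔH° = (-1284.4) − (-605.5) = -678.9 kJ/mol

ΔH° = -678.9 kJ/mol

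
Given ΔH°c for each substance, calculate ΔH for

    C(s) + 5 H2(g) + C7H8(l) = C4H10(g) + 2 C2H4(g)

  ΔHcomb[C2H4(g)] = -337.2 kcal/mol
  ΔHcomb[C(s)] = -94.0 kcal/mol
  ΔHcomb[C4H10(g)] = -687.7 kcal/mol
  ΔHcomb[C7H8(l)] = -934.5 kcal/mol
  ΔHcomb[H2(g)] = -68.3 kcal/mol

ΔH = -7.9 kcal/mol

Using ΔH = Σ nΔHc°(reactants) − Σ nΔHc°(products):
= [1·(-94.0) + 5·(-68.3) + 1·(-934.5)] − [1·(-687.7) + 2·(-337.2)]
= -7.9 kcal/mol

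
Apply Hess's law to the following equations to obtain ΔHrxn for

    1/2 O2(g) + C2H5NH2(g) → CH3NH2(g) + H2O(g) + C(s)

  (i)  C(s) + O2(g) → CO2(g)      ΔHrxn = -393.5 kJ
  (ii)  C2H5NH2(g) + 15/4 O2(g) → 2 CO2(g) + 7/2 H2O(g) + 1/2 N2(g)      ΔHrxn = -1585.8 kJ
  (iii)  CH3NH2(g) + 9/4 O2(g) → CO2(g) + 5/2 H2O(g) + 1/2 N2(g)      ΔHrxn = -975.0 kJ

(i) reversed (reverse to put C(s) on the product side): +393.5 kJ
(ii) as written (C2H5NH2(g) already on the reactant side): -1585.8 kJ
(iii) reversed (reverse to put CH3NH2(g) on the product side): +975.0 kJ
Since enthalpy is a state function, ΔHrxn = (+393.5) + (-1585.8) + (+975.0) = -217.3 kJ

ΔHrxn = -217.3 kJ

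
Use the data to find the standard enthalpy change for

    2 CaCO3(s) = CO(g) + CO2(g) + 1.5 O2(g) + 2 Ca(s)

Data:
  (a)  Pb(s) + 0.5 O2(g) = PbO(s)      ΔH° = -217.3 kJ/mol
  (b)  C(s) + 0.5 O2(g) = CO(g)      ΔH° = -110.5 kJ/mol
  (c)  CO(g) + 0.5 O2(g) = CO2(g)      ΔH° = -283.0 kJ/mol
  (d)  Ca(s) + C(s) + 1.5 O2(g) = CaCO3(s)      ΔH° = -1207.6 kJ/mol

ΔH° = 1911.2 kJ/mol

(a): not needed.
(b) × 2: (2)·(-110.5) = -221.0 kJ/mol
(c) as written: -283.0 kJ/mol
(d) reversed and × 2: (-2)·(-1207.6) = +2415.2 kJ/mol
ΔH° = (2)·(-110.5) + (1)·(-283.0) + (-2)·(-1207.6) = 1911.2 kJ/mol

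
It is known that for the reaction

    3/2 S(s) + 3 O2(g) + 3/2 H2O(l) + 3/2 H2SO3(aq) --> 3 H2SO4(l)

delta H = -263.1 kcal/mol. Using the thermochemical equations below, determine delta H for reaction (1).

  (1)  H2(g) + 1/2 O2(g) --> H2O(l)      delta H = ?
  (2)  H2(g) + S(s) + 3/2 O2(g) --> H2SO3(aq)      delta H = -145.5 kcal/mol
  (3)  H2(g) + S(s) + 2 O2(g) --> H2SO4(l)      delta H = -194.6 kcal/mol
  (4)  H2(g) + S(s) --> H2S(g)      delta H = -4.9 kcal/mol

delta H = -68.3 kcal/mol

(1) reversed and × 3/2 (H2O(l) must end up as a reactant; ×3/2 to match 3/2 H2O(l) in the target): contributes −3/2·x
(2) reversed and × 3/2 (reverse to put H2SO3(aq) on the reactant side; scale by 3/2 for the 3/2 H2SO3(aq)): (-3/2)·(-145.5) = +218.25 kcal/mol
(3) × 3 (×3 to match 3 H2SO4(l) in the target): (3)·(-194.6) = -583.8 kcal/mol
(4): not needed (H2S(g) appears nowhere else).
-263.1 = (+218.25) + (-583.8) − 3/2·x
x = (-263.1 − (-365.55)) / (-3/2) = -68.3 kcal/mol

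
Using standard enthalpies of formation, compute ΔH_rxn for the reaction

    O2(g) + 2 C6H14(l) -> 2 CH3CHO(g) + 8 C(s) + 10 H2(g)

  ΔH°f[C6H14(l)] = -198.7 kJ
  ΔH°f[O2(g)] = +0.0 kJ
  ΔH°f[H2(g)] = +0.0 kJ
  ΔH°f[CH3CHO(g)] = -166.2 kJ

ΔH_rxn = 65.0 kJ

Products: 2·(-166.2) + 8·(+0.0) + 10·(+0.0) = -332.4
Reactants: 1·(+0.0) + 2·(-198.7) = -397.4
ΔH_rxn = (-332.4) − (-397.4) = 65.0 kJ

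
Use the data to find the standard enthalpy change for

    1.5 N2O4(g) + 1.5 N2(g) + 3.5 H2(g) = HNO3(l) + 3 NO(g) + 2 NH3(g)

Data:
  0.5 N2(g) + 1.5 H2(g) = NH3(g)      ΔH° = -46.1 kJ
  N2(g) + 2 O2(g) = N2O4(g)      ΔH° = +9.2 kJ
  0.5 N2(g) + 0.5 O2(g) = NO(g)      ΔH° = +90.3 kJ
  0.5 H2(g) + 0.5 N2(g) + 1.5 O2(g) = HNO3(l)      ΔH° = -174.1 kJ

equation 1 × 2: (2)·(-46.1) = -92.2 kJ
equation 2 reversed and × 3/2: (-3/2)·(+9.2) = -13.8 kJ
equation 3 × 3: (3)·(+90.3) = +270.9 kJ
equation 4 as written: -174.1 kJ
ΔH° = (2)·(-46.1) + (-3/2)·(+9.2) + (3)·(+90.3) + (1)·(-174.1) = -9.2 kJ

ΔH° = -9.2 kJ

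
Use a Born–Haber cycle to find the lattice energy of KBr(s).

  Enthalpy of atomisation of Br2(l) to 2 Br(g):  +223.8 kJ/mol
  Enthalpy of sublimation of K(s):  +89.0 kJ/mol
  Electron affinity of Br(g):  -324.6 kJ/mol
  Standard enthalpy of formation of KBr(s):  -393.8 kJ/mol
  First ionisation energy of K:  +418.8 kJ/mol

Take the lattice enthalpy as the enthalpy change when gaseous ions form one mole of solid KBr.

ΔHf° = 1·ΔHsub + 1·(ΣIE) + 1/2·D(Br2) + 1·EA + U
-393.8 = 1·(+89.0) + 1·(+418.8) + 1/2·(+223.8) + 1·(-324.6) + U
U = -393.8 − (+295.1) = -688.9 kJ/mol

U = -688.9 kJ/mol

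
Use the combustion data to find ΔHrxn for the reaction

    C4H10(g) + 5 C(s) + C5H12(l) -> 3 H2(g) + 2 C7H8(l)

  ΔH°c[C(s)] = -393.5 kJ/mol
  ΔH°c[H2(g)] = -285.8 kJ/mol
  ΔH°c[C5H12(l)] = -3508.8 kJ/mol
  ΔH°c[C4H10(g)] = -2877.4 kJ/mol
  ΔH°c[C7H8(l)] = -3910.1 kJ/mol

With combustion enthalpies, reactants minus products:
= [1·(-2877.4) + 5·(-393.5) + 1·(-3508.8)] − [3·(-285.8) + 2·(-3910.1)]
= 323.9 kJ/mol

ΔHrxn = 323.9 kJ/mol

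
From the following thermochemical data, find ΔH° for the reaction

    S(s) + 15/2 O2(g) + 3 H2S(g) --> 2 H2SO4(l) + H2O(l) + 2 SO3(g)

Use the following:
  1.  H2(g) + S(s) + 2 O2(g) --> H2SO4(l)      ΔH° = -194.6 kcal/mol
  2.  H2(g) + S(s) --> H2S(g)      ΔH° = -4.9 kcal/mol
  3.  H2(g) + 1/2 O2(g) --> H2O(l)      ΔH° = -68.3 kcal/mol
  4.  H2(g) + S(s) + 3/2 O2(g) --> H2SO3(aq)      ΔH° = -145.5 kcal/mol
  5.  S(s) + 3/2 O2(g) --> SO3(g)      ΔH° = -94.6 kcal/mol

ΔH° = -632.0 kcal/mol

eq. 1 × 2: (2)·(-194.6) = -389.2 kcal/mol
eq. 2 reversed and × 3: (-3)·(-4.9) = +14.7 kcal/mol
eq. 3 as written: -68.3 kcal/mol
eq. 4: not needed.
eq. 5 × 2: (2)·(-94.6) = -189.2 kcal/mol
By Hess's law, ΔH° = (-389.2) + (+14.7) + (-68.3) + (-189.2) = -632.0 kcal/mol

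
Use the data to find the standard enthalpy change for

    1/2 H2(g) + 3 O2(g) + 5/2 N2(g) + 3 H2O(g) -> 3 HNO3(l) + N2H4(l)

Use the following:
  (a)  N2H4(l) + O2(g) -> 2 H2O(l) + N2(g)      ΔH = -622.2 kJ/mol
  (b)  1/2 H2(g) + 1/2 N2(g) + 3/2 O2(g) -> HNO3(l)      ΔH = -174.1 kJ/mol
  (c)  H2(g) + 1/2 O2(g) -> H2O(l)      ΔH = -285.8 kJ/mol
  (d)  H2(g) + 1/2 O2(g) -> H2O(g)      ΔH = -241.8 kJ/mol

ΔH = 253.7 kJ/mol

(a) reversed: +622.2 kJ/mol
(b) × 3: (3)·(-174.1) = -522.3 kJ/mol
(c) × 2: (2)·(-285.8) = -571.6 kJ/mol
(d) reversed and × 3: (-3)·(-241.8) = +725.4 kJ/mol
By Hess's law, ΔH = (-1)·(-622.2) + (3)·(-174.1) + (2)·(-285.8) + (-3)·(-241.8) = 253.7 kJ/mol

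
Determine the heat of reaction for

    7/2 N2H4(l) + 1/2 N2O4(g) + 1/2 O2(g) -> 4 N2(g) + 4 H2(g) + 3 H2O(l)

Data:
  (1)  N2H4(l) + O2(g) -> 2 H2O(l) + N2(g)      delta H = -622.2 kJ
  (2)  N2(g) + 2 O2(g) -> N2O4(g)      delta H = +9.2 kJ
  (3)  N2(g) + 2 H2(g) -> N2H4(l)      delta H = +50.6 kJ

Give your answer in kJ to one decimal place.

(1) × 3/2: (3/2)·(-622.2) = -933.3 kJ
(2) reversed and × 1/2: (-1/2)·(+9.2) = -4.6 kJ
(3) reversed and × 2: (-2)·(+50.6) = -101.2 kJ
Combining the equations, delta H = (-933.3) + (-4.6) + (-101.2) = -1039.1 kJ

delta H = -1039.1 kJ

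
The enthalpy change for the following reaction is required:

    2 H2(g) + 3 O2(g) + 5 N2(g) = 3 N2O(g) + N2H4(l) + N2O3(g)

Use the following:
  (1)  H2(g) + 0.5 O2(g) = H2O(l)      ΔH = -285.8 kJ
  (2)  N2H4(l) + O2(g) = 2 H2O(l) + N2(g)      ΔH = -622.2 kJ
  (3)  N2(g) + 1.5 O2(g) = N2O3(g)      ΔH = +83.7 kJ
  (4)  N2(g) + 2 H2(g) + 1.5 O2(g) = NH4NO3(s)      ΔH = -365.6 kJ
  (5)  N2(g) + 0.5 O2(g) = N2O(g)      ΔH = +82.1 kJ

(1) × 2: (2)·(-285.8) = -571.6 kJ
(2) reversed (reverse to put N2H4(l) on the product side): +622.2 kJ
(3) as written (N2O3(g) already on the product side): +83.7 kJ
(4): not needed (NH4NO3(s) appears nowhere else).
(5) × 3 (scale by 3 for the 3 N2O(g)): (3)·(+82.1) = +246.3 kJ
ΔH = (2)·(-285.8) + (-1)·(-622.2) + (1)·(+83.7) + (3)·(+82.1) = 380.6 kJ

ΔH = 380.6 kJ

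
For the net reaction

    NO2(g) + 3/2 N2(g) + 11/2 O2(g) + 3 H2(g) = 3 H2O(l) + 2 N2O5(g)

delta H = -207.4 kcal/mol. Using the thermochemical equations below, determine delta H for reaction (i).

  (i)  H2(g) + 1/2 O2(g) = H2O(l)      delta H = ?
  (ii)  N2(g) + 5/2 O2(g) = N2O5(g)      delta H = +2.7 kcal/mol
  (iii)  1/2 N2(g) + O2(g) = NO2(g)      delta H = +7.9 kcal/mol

(i) × 3: contributes 3·x
(ii) × 2: (2)·(+2.7) = +5.4 kcal/mol
(iii) reversed: -7.9 kcal/mol
-207.4 = (+5.4) + (-7.9) + 3·x
x = (-207.4 − (-2.5)) / (3) = -68.3 kcal/mol

delta H = -68.3 kcal/mol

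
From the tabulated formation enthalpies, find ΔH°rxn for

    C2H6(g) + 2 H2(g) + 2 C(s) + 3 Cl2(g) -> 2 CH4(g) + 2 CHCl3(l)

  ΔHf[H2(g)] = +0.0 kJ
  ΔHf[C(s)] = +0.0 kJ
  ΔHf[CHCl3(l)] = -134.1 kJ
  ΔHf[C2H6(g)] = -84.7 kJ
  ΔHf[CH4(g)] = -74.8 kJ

ΔH°rxn = -333.1 kJ

Products: 2·(-74.8) + 2·(-134.1) = -417.8
Reactants: 1·(-84.7) + 2·(+0.0) + 2·(+0.0) + 3·(+0.0) = -84.7
ΔH°rxn = (-417.8) − (-84.7) = -333.1 kJ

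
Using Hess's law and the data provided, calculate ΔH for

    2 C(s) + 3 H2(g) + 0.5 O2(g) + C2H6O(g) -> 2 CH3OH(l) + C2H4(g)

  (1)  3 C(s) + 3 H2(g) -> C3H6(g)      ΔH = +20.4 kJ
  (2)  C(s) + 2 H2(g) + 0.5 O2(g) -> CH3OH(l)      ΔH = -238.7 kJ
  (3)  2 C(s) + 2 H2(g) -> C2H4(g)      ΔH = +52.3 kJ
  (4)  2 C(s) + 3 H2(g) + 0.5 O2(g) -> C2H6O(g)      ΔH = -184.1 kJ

(1): not needed.
(2) × 2: (2)·(-238.7) = -477.4 kJ
(3) as written: +52.3 kJ
(4) reversed: +184.1 kJ
ΔH = (-477.4) + (+52.3) + (+184.1) = -241.0 kJ

ΔH = -241.0 kJ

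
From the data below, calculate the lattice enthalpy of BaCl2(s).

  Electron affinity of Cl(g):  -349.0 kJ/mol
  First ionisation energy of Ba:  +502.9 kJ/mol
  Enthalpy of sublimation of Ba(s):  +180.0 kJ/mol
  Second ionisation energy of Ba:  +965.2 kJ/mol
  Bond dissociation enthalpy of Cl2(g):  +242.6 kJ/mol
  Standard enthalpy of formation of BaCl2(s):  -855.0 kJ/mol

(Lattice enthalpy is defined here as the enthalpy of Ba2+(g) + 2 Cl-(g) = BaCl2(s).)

ΔHf° = 1·ΔHsub + 1·(ΣIE) + 1·D(Cl2) + 2·EA + U
-855.0 = 1·(+180.0) + 1·(+1468.1) + 1·(+242.6) + 2·(-349.0) + U
U = -855.0 − (+1192.7) = -2047.7 kJ/mol

U = -2047.7 kJ/mol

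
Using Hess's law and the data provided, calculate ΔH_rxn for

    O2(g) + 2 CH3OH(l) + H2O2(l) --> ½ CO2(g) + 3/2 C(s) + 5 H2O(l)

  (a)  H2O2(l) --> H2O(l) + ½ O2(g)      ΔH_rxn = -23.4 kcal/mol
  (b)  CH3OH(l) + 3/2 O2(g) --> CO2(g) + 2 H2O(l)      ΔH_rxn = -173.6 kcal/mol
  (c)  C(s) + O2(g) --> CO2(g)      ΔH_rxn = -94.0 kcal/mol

(a) as written (H2O2(l) already on the reactant side): -23.4 kcal/mol
(b) × 2 (×2 to match 2 CH3OH(l) in the target): (2)·(-173.6) = -347.2 kcal/mol
(c) reversed and × 3/2 (reverse to put C(s) on the product side; ×3/2 to match 3/2 C(s) in the target): (-3/2)·(-94.0) = +141.0 kcal/mol
ΔH_rxn = (-23.4) + (-347.2) + (+141.0) = -229.6 kcal/mol

ΔH_rxn = -229.6 kcal/mol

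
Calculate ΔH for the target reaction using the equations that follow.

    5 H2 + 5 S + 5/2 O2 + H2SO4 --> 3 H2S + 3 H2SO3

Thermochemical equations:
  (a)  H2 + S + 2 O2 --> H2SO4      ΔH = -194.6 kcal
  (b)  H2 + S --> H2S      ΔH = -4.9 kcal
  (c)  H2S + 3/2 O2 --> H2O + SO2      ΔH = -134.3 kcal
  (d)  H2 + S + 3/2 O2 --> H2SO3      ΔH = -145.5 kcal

ΔH = -256.6 kcal

(a) reversed: +194.6 kcal
(b) × 3: (3)·(-4.9) = -14.7 kcal
(c): not needed.
(d) × 3: (3)·(-145.5) = -436.5 kcal
By Hess's law, ΔH = (-1)·(-194.6) + (3)·(-4.9) + (3)·(-145.5) = -256.6 kcal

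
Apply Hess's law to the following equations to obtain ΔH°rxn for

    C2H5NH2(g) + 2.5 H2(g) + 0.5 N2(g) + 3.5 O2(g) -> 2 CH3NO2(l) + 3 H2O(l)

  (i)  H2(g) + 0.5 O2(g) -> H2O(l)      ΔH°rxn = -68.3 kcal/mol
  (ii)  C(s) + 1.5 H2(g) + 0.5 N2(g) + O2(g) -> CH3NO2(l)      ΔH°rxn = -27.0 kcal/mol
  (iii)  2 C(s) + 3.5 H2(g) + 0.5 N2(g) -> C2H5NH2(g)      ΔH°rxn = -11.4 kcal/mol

ΔH°rxn = -247.5 kcal/mol

(i) × 3 (scale by 3 for the 3 H2O(l)): (3)·(-68.3) = -204.9 kcal/mol
(ii) × 2 (scale by 2 for the 2 CH3NO2(l)): (2)·(-27.0) = -54.0 kcal/mol
(iii) reversed (C2H5NH2(g) must end up as a reactant): +11.4 kcal/mol
ΔH°rxn = (-204.9) + (-54.0) + (+11.4) = -247.5 kcal/mol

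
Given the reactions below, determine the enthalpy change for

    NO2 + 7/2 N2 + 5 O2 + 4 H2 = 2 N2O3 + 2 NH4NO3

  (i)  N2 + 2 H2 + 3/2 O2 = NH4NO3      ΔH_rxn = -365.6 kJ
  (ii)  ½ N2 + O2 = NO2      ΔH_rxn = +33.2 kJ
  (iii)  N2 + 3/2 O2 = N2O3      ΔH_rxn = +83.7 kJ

ΔH_rxn = -597.0 kJ

(i) × 2: (2)·(-365.6) = -731.2 kJ
(ii) reversed: -33.2 kJ
(iii) × 2: (2)·(+83.7) = +167.4 kJ
ΔH_rxn = (2)·(-365.6) + (-1)·(+33.2) + (2)·(+83.7) = -597.0 kJ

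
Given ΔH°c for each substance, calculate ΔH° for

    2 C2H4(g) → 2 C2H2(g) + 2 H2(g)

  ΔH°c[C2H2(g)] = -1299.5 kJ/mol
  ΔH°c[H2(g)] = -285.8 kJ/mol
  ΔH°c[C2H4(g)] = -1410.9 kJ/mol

Using ΔH = Σ nΔHc°(reactants) − Σ nΔHc°(products):
= [2·(-1410.9)] − [2·(-1299.5) + 2·(-285.8)]
= 348.8 kJ/mol

ΔH° = 348.8 kJ/mol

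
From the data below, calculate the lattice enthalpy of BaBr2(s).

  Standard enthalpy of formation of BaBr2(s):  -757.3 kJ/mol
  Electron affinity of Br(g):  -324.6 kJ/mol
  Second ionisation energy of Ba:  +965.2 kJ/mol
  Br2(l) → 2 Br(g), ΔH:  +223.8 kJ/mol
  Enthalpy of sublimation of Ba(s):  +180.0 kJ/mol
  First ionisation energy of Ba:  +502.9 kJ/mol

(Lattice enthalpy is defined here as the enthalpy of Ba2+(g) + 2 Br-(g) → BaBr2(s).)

ΔHf° = 1·ΔHsub + 1·(ΣIE) + 1·D(Br2) + 2·EA + U
-757.3 = 1·(+180.0) + 1·(+1468.1) + 1·(+223.8) + 2·(-324.6) + U
U = -757.3 − (+1222.7) = -1980.0 kJ/mol

U = -1980.0 kJ/mol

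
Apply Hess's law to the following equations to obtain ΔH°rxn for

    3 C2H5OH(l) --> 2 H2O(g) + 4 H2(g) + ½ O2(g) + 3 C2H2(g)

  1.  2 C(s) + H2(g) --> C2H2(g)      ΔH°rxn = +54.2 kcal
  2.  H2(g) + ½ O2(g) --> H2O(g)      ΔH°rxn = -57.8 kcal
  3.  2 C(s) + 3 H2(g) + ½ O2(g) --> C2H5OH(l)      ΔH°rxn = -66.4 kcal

eq. 1 × 3 (×3 to match 3 C2H2(g) in the target): (3)·(+54.2) = +162.6 kcal
eq. 2 × 2 (×2 to match 2 H2O(g) in the target): (2)·(-57.8) = -115.6 kcal
eq. 3 reversed and × 3 (reverse to put C2H5OH(l) on the reactant side; ×3 to match 3 C2H5OH(l) in the target): (-3)·(-66.4) = +199.2 kcal
ΔH°rxn = (3)·(+54.2) + (2)·(-57.8) + (-3)·(-66.4) = 246.2 kcal

ΔH°rxn = 246.2 kcal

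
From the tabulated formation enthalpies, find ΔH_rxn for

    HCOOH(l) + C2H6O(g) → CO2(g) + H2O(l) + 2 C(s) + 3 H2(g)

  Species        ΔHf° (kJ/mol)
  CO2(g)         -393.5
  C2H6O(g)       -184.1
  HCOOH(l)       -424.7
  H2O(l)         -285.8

Products: 1·(-393.5) + 1·(-285.8) + 2·(+0.0) + 3·(+0.0) = -679.3
Reactants: 1·(-424.7) + 1·(-184.1) = -608.8
ΔH_rxn = (-679.3) − (-608.8) = -70.5 kJ/mol

ΔH_rxn = -70.5 kJ/mol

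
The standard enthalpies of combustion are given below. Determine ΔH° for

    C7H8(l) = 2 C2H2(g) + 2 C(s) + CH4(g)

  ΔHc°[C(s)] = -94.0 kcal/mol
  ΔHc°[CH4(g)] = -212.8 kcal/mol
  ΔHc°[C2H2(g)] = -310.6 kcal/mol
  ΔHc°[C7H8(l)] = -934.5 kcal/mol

With combustion enthalpies, reactants minus products:
= [1·(-934.5)] − [2·(-310.6) + 2·(-94.0) + 1·(-212.8)]
= 87.5 kcal/mol

ΔH° = 87.5 kcal/mol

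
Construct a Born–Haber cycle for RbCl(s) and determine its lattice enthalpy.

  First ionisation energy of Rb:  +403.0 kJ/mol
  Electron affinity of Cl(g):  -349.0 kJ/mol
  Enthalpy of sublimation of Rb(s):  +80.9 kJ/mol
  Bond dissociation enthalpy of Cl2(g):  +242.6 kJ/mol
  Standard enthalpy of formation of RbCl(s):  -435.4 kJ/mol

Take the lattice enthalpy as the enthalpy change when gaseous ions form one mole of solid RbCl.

ΔHf° = 1·ΔHsub + 1·(ΣIE) + 1/2·D(Cl2) + 1·EA + U
-435.4 = 1·(+80.9) + 1·(+403.0) + 1/2·(+242.6) + 1·(-349.0) + U
U = -435.4 − (+256.2) = -691.6 kJ/mol

U = -691.6 kJ/mol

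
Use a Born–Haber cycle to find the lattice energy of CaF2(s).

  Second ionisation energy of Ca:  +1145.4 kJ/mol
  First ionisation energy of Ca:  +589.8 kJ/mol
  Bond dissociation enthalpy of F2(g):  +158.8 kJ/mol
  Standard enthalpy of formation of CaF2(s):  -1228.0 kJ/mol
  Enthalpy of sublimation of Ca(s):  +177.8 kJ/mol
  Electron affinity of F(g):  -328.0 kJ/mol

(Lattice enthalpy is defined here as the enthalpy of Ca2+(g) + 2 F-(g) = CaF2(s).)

U = -2643.8 kJ/mol

ΔHf° = 1·ΔHsub + 1·(ΣIE) + 1·D(F2) + 2·EA + U
-1228.0 = 1·(+177.8) + 1·(+1735.2) + 1·(+158.8) + 2·(-328.0) + U
U = -1228.0 − (+1415.8) = -2643.8 kJ/mol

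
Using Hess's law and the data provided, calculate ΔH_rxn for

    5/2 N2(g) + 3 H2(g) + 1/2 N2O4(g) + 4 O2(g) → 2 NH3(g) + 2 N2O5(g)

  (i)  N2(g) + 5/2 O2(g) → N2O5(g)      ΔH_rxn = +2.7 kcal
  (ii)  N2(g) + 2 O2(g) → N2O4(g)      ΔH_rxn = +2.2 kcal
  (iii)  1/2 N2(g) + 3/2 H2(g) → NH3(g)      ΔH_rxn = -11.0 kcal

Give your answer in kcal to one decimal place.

ΔH_rxn = -17.7 kcal

(i) × 2: (2)·(+2.7) = +5.4 kcal
(ii) reversed and × 1/2: (-1/2)·(+2.2) = -1.1 kcal
(iii) × 2: (2)·(-11.0) = -22.0 kcal
ΔH_rxn = (2)·(+2.7) + (-1/2)·(+2.2) + (2)·(-11.0) = -17.7 kcal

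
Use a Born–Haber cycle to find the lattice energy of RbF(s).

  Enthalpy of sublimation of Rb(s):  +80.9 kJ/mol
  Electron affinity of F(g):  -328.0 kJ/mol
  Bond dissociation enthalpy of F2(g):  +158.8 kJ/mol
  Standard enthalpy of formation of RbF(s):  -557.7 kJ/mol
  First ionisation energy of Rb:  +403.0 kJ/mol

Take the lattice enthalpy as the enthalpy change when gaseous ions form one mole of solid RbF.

ΔHf° = 1·ΔHsub + 1·(ΣIE) + 1/2·D(F2) + 1·EA + U
-557.7 = 1·(+80.9) + 1·(+403.0) + 1/2·(+158.8) + 1·(-328.0) + U
U = -557.7 − (+235.3) = -793.0 kJ/mol

U = -793.0 kJ/mol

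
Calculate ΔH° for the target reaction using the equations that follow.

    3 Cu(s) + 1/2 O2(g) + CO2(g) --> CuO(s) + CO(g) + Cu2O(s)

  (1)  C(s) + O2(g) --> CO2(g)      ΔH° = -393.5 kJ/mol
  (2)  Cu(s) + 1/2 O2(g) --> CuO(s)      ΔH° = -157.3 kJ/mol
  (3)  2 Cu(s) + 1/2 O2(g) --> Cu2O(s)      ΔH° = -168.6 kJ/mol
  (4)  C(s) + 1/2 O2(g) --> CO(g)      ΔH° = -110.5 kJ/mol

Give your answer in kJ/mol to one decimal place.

ΔH° = -42.9 kJ/mol

(1) reversed (reverse to put CO2(g) on the reactant side): +393.5 kJ/mol
(2) as written (CuO(s) already on the product side): -157.3 kJ/mol
(3) as written (Cu2O(s) already on the product side): -168.6 kJ/mol
(4) as written (CO(g) already on the product side): -110.5 kJ/mol
Since enthalpy is a state function, ΔH° = (-1)·(-393.5) + (1)·(-157.3) + (1)·(-168.6) + (1)·(-110.5) = -42.9 kJ/mol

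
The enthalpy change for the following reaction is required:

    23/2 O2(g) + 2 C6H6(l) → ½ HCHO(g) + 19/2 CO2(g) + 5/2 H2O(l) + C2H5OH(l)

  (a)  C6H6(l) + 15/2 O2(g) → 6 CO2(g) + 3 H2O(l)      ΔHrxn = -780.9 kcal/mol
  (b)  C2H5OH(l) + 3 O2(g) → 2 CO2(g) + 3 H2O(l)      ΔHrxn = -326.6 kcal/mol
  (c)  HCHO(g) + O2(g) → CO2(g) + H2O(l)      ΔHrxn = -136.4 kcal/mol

ΔHrxn = -1167.0 kcal/mol

(a) × 2 (×2 to match 2 C6H6(l) in the target): (2)·(-780.9) = -1561.8 kcal/mol
(b) reversed (reverse to put C2H5OH(l) on the product side): +326.6 kcal/mol
(c) reversed and × 1/2 (reverse to put HCHO(g) on the product side; scale by 1/2 for the 1/2 HCHO(g)): (-1/2)·(-136.4) = +68.2 kcal/mol
Summing the manipulated equations, ΔHrxn = (-1561.8) + (+326.6) + (+68.2) = -1167.0 kcal/mol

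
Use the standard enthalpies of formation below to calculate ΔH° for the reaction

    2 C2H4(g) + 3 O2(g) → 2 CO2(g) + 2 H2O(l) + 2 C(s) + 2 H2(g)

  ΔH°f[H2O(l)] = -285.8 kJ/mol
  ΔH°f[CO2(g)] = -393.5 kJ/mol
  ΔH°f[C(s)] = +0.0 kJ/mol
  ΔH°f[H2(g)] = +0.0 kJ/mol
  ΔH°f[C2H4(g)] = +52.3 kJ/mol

ΔH° = -1463.2 kJ/mol

ΔH°rxn = Σ nΔHf°(products) − Σ nΔHf°(reactants).
Products: 2·(-393.5) + 2·(-285.8) + 2·(+0.0) + 2·(+0.0) = -1358.6
Reactants: 2·(+52.3) + 3·(+0.0) = +104.6
ΔH° = (-1358.6) − (+104.6) = -1463.2 kJ/mol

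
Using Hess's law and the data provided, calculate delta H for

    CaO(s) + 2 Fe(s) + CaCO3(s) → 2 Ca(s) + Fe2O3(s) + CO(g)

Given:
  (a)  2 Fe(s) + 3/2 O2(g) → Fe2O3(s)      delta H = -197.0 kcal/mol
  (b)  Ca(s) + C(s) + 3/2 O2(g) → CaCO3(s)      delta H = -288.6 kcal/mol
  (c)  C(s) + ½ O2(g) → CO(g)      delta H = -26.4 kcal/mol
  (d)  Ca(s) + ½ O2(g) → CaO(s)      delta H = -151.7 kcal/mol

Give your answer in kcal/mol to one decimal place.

delta H = 216.9 kcal/mol

(a) as written (Fe2O3(s) already on the product side): -197.0 kcal/mol
(b) reversed (CaCO3(s) must end up as a reactant): +288.6 kcal/mol
(c) as written (CO(g) already on the product side): -26.4 kcal/mol
(d) reversed (CaO(s) must end up as a reactant): +151.7 kcal/mol
Summing the manipulated equations, delta H = (1)·(-197.0) + (-1)·(-288.6) + (1)·(-26.4) + (-1)·(-151.7) = 216.9 kcal/mol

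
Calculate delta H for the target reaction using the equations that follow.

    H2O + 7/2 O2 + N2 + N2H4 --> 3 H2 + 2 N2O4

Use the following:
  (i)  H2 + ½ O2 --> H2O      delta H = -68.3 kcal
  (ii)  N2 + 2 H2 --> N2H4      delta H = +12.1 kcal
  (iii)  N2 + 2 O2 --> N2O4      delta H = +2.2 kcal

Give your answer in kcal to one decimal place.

delta H = 60.6 kcal

(i) reversed (H2O must end up as a reactant): +68.3 kcal
(ii) reversed (reverse to put N2H4 on the reactant side): -12.1 kcal
(iii) × 2 (scale by 2 for the 2 N2O4): (2)·(+2.2) = +4.4 kcal
Since enthalpy is a state function, delta H = (+68.3) + (-12.1) + (+4.4) = 60.6 kcal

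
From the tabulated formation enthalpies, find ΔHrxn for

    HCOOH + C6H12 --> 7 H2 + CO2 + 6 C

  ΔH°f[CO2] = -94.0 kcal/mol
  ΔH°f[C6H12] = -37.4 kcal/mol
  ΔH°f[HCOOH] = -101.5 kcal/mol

ΔH°rxn = Σ nΔHf°(products) − Σ nΔHf°(reactants).
Products: 7·(+0.0) + 1·(-94.0) + 6·(+0.0) = -94.0
Reactants: 1·(-101.5) + 1·(-37.4) = -138.9
ΔHrxn = (-94.0) − (-138.9) = 44.9 kcal/mol

ΔHrxn = 44.9 kcal/mol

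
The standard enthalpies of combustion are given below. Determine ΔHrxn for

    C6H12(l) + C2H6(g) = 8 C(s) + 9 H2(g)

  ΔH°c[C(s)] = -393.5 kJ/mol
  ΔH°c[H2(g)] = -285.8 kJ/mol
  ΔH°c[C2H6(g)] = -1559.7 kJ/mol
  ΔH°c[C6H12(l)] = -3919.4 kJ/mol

Using ΔH = Σ nΔHc°(reactants) − Σ nΔHc°(products):
= [1·(-3919.4) + 1·(-1559.7)] − [8·(-393.5) + 9·(-285.8)]
= 241.1 kJ/mol

ΔHrxn = 241.1 kJ/mol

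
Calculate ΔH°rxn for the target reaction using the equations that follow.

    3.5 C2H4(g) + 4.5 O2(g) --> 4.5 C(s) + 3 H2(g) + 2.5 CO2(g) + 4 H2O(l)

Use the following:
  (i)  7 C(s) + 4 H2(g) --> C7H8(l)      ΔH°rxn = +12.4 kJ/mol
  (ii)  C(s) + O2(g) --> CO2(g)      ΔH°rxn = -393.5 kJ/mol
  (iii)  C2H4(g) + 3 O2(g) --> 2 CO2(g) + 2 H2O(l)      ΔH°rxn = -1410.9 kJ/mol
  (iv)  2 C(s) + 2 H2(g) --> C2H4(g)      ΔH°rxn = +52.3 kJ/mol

(i): not needed (C7H8(l) appears nowhere else).
(ii) reversed and × 3/2: (-3/2)·(-393.5) = +590.25 kJ/mol
(iii) × 2 (×2 to match 4 H2O(l) in the target): (2)·(-1410.9) = -2821.8 kJ/mol
(iv) reversed and × 3/2: (-3/2)·(+52.3) = -78.45 kJ/mol
By Hess's law, ΔH°rxn = (+590.25) + (-2821.8) + (-78.45) = -2310.0 kJ/mol

ΔH°rxn = -2310.0 kJ/mol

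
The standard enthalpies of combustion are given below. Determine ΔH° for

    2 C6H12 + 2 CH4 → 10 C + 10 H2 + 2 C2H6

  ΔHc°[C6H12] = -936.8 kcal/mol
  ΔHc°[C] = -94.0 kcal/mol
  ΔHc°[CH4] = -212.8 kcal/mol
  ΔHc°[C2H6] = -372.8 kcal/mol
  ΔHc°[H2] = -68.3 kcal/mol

ΔH° = 69.4 kcal/mol

Using ΔH = Σ nΔHc°(reactants) − Σ nΔHc°(products):
= [2·(-936.8) + 2·(-212.8)] − [10·(-94.0) + 10·(-68.3) + 2·(-372.8)]
= 69.4 kcal/mol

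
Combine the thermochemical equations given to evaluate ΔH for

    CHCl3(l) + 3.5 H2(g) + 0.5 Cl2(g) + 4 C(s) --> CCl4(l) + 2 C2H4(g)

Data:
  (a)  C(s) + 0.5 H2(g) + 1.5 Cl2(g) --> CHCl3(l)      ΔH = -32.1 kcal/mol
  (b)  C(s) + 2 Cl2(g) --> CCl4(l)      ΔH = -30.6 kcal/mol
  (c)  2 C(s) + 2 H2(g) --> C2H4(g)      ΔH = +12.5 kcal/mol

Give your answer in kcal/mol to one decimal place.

(a) reversed (reverse to put CHCl3(l) on the reactant side): +32.1 kcal/mol
(b) as written (CCl4(l) already on the product side): -30.6 kcal/mol
(c) × 2 (×2 to match 2 C2H4(g) in the target): (2)·(+12.5) = +25.0 kcal/mol
ΔH = (-1)·(-32.1) + (1)·(-30.6) + (2)·(+12.5) = 26.5 kcal/mol

ΔH = 26.5 kcal/mol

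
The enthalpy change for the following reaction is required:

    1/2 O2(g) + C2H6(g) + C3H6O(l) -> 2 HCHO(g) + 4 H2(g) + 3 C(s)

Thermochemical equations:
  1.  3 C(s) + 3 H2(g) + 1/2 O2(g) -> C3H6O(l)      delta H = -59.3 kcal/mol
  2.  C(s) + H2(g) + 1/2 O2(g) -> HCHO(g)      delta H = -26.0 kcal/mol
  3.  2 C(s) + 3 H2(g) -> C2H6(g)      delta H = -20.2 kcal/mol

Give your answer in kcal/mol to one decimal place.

eq. 1 reversed (C3H6O(l) must end up as a reactant): +59.3 kcal/mol
eq. 2 × 2 (scale by 2 for the 2 HCHO(g)): (2)·(-26.0) = -52.0 kcal/mol
eq. 3 reversed (C2H6(g) must end up as a reactant): +20.2 kcal/mol
Summing the manipulated equations, delta H = (-1)·(-59.3) + (2)·(-26.0) + (-1)·(-20.2) = 27.5 kcal/mol

delta H = 27.5 kcal/mol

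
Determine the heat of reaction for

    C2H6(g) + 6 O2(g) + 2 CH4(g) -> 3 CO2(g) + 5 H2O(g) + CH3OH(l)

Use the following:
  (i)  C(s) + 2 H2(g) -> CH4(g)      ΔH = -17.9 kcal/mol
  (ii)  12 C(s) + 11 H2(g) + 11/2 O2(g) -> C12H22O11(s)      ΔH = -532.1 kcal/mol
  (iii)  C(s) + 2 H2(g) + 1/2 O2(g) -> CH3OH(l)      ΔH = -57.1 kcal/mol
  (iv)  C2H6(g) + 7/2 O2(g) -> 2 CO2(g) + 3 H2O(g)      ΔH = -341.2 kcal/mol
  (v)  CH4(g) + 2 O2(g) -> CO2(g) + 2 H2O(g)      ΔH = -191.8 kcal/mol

(i) reversed: +17.9 kcal/mol
(ii): not needed (C12H22O11(s) appears nowhere else).
(iii) as written (CH3OH(l) already on the product side): -57.1 kcal/mol
(iv) as written (C2H6(g) already on the reactant side): -341.2 kcal/mol
(v) as written: -191.8 kcal/mol
Since enthalpy is a state function, ΔH = (-1)·(-17.9) + (1)·(-57.1) + (1)·(-341.2) + (1)·(-191.8) = -572.2 kcal/mol

ΔH = -572.2 kcal/mol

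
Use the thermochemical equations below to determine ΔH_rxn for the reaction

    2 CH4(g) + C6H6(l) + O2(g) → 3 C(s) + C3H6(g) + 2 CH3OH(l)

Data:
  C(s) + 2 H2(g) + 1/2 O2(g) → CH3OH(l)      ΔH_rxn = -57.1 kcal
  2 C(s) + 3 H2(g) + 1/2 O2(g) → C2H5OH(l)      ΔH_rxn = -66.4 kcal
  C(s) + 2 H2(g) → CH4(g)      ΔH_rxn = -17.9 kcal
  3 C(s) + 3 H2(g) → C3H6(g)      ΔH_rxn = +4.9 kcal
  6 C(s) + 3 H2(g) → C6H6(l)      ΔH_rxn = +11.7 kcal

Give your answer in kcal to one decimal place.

equation 1 × 2: (2)·(-57.1) = -114.2 kcal
equation 2: not needed.
equation 3 reversed and × 2: (-2)·(-17.9) = +35.8 kcal
equation 4 as written: +4.9 kcal
equation 5 reversed: -11.7 kcal
By Hess's law, ΔH_rxn = (-114.2) + (+35.8) + (+4.9) + (-11.7) = -85.2 kcal

ΔH_rxn = -85.2 kcal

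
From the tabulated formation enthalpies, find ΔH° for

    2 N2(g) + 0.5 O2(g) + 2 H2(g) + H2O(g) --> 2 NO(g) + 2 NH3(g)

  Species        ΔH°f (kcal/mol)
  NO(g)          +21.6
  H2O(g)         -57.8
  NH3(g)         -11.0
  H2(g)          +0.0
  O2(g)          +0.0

Products: 2·(+21.6) + 2·(-11.0) = +21.2
Reactants: 2·(+0.0) + 1/2·(+0.0) + 2·(+0.0) + 1·(-57.8) = -57.8
ΔH° = (+21.2) − (-57.8) = 79.0 kcal/mol

ΔH° = 79.0 kcal/mol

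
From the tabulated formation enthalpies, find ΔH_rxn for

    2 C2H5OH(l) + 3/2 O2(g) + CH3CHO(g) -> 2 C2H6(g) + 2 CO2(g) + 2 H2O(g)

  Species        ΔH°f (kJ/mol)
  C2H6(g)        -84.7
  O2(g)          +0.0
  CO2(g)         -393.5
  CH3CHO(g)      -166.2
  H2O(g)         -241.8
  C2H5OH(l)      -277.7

Products: 2·(-84.7) + 2·(-393.5) + 2·(-241.8) = -1440.0
Reactants: 2·(-277.7) + 3/2·(+0.0) + 1·(-166.2) = -721.6
ΔH_rxn = (-1440.0) − (-721.6) = -718.4 kJ/mol

ΔH_rxn = -718.4 kJ/mol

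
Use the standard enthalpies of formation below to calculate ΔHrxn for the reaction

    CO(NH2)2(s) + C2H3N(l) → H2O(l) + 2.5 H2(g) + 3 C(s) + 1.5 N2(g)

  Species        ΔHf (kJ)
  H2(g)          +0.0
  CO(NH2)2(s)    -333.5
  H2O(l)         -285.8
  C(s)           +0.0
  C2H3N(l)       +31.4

ΔHrxn = 16.3 kJ

Products: 1·(-285.8) + 5/2·(+0.0) + 3·(+0.0) + 3/2·(+0.0) = -285.8
Reactants: 1·(-333.5) + 1·(+31.4) = -302.1
ΔHrxn = (-285.8) − (-302.1) = 16.3 kJ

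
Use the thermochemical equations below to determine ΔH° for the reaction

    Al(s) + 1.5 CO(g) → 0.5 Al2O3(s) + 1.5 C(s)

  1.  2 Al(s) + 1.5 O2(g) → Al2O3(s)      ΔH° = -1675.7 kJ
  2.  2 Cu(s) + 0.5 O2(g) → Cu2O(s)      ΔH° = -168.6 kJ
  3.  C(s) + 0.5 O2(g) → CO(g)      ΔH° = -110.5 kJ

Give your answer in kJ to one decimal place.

ΔH° = -672.1 kJ

eq. 1 × 1/2 (scale by 1/2 for the 1/2 Al2O3(s)): (1/2)·(-1675.7) = -837.85 kJ
eq. 2: not needed (Cu(s) appears nowhere else).
eq. 3 reversed and × 3/2 (reverse to put CO(g) on the reactant side; scale by 3/2 for the 3/2 CO(g)): (-3/2)·(-110.5) = +165.75 kJ
By Hess's law, ΔH° = (-837.85) + (+165.75) = -672.1 kJ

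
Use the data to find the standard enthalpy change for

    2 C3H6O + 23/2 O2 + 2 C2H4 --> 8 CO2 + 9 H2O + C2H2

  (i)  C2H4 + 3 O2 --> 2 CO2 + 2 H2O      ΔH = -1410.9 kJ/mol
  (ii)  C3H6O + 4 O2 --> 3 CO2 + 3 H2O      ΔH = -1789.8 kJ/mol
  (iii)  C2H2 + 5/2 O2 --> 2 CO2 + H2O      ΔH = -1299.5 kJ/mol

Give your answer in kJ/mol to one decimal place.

(i) × 2: (2)·(-1410.9) = -2821.8 kJ/mol
(ii) × 2: (2)·(-1789.8) = -3579.6 kJ/mol
(iii) reversed: +1299.5 kJ/mol
ΔH = (2)·(-1410.9) + (2)·(-1789.8) + (-1)·(-1299.5) = -5101.9 kJ/mol

ΔH = -5101.9 kJ/mol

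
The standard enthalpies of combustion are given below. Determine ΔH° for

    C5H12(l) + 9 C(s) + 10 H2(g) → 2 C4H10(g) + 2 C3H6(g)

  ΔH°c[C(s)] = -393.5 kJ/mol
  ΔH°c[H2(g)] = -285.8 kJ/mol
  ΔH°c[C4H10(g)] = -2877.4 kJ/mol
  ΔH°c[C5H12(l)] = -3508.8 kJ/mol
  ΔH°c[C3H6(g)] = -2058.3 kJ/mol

Using ΔH = Σ nΔHc°(reactants) − Σ nΔHc°(products):
= [1·(-3508.8) + 9·(-393.5) + 10·(-285.8)] − [2·(-2877.4) + 2·(-2058.3)]
= -36.9 kJ/mol

ΔH° = -36.9 kJ/mol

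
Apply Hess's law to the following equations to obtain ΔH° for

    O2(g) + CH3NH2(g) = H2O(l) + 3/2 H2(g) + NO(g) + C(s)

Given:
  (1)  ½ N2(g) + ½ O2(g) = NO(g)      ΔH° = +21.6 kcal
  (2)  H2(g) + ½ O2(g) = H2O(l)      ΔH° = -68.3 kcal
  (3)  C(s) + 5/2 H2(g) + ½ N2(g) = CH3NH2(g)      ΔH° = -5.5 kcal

ΔH° = -41.2 kcal

(1) as written (NO(g) already on the product side): +21.6 kcal
(2) as written (H2O(l) already on the product side): -68.3 kcal
(3) reversed (CH3NH2(g) must end up as a reactant): +5.5 kcal
Summing the manipulated equations, ΔH° = (+21.6) + (-68.3) + (+5.5) = -41.2 kcal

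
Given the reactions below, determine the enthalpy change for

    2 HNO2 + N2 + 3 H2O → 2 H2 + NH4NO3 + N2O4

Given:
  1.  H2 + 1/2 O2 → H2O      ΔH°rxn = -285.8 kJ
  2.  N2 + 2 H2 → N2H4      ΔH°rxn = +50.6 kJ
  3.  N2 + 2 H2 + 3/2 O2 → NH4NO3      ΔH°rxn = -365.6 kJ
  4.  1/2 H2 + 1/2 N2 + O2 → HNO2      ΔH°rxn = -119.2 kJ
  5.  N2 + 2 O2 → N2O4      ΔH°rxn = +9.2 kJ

ΔH°rxn = 739.4 kJ

eq. 1 reversed and × 3: (-3)·(-285.8) = +857.4 kJ
eq. 2: not needed.
eq. 3 as written: -365.6 kJ
eq. 4 reversed and × 2: (-2)·(-119.2) = +238.4 kJ
eq. 5 as written: +9.2 kJ
Since enthalpy is a state function, ΔH°rxn = (+857.4) + (-365.6) + (+238.4) + (+9.2) = 739.4 kJ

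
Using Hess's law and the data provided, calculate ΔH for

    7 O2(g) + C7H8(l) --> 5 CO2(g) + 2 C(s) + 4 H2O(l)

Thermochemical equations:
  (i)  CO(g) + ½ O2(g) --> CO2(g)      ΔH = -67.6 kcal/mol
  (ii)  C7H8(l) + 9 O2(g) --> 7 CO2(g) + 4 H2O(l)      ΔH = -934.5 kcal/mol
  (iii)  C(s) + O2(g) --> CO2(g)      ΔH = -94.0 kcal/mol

(i): not needed (CO(g) appears nowhere else).
(ii) as written (C7H8(l) already on the reactant side): -934.5 kcal/mol
(iii) reversed and × 2 (reverse to put C(s) on the product side; ×2 to match 2 C(s) in the target): (-2)·(-94.0) = +188.0 kcal/mol
Since enthalpy is a state function, ΔH = (-934.5) + (+188.0) = -746.5 kcal/mol

ΔH = -746.5 kcal/mol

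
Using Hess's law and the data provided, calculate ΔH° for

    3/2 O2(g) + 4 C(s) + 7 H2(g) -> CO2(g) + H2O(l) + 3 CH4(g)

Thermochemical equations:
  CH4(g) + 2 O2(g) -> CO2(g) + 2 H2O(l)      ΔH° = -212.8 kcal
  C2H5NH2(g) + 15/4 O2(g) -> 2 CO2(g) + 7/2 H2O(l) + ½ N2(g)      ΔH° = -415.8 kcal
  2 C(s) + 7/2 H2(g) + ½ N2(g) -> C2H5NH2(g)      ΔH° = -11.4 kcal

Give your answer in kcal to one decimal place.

equation 1 reversed and × 3 (CH4(g) must end up as a product; ×3 to match 3 CH4(g) in the target): (-3)·(-212.8) = +638.4 kcal
equation 2 × 2: (2)·(-415.8) = -831.6 kcal
equation 3 × 2 (scale by 2 for the 4 C(s)): (2)·(-11.4) = -22.8 kcal
ΔH° = (+638.4) + (-831.6) + (-22.8) = -216.0 kcal

ΔH° = -216.0 kcal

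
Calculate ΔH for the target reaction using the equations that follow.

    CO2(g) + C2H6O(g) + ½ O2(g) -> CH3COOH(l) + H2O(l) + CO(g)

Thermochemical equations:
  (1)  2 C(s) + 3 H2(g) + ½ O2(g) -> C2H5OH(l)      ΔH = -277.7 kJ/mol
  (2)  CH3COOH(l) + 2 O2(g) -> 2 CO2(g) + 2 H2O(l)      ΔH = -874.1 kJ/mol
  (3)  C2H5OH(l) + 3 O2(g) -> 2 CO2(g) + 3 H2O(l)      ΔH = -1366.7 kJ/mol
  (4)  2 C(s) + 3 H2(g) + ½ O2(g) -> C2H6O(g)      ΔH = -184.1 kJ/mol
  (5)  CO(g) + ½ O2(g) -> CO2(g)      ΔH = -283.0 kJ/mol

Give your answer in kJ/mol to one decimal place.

ΔH = -303.2 kJ/mol

(1) as written: -277.7 kJ/mol
(2) reversed (reverse to put CH3COOH(l) on the product side): +874.1 kJ/mol
(3) as written: -1366.7 kJ/mol
(4) reversed (reverse to put C2H6O(g) on the reactant side): +184.1 kJ/mol
(5) reversed (reverse to put CO(g) on the product side): +283.0 kJ/mol
Since enthalpy is a state function, ΔH = (1)·(-277.7) + (-1)·(-874.1) + (1)·(-1366.7) + (-1)·(-184.1) + (-1)·(-283.0) = -303.2 kJ/mol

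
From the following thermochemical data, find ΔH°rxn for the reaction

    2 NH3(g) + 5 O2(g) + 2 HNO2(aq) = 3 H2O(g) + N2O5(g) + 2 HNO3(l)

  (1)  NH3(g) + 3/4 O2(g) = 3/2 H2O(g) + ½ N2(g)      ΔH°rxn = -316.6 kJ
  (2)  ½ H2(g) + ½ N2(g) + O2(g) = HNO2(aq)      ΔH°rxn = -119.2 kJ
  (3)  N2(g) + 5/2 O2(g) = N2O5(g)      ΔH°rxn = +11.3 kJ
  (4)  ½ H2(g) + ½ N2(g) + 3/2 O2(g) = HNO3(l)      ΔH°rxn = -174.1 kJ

ΔH°rxn = -731.7 kJ

(1) × 2 (×2 to match 2 NH3(g) in the target): (2)·(-316.6) = -633.2 kJ
(2) reversed and × 2 (HNO2(aq) must end up as a reactant; ×2 to match 2 HNO2(aq) in the target): (-2)·(-119.2) = +238.4 kJ
(3) as written (N2O5(g) already on the product side): +11.3 kJ
(4) × 2 (scale by 2 for the 2 HNO3(l)): (2)·(-174.1) = -348.2 kJ
ΔH°rxn = (-633.2) + (+238.4) + (+11.3) + (-348.2) = -731.7 kJ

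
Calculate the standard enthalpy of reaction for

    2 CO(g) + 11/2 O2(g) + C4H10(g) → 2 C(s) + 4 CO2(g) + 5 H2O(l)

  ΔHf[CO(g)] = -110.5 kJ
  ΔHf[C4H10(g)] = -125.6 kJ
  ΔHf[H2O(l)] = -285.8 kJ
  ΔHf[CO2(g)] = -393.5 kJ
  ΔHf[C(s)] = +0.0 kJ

ΔH°rxn = -2656.4 kJ

Products: 2·(+0.0) + 4·(-393.5) + 5·(-285.8) = -3003.0
Reactants: 2·(-110.5) + 11/2·(+0.0) + 1·(-125.6) = -346.6
ΔH°rxn = (-3003.0) − (-346.6) = -2656.4 kJ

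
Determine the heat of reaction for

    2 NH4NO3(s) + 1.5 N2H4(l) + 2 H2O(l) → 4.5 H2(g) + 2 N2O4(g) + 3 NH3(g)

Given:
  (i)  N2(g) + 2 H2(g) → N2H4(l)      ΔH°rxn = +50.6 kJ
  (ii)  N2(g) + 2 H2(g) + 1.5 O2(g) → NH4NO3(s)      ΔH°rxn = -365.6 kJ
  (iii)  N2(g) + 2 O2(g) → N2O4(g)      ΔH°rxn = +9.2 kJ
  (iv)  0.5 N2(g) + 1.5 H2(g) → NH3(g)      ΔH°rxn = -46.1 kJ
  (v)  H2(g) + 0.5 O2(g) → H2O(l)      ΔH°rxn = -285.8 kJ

ΔH°rxn = 1107.0 kJ

(i) reversed and × 3/2: (-3/2)·(+50.6) = -75.9 kJ
(ii) reversed and × 2: (-2)·(-365.6) = +731.2 kJ
(iii) × 2: (2)·(+9.2) = +18.4 kJ
(iv) × 3: (3)·(-46.1) = -138.3 kJ
(v) reversed and × 2: (-2)·(-285.8) = +571.6 kJ
Since enthalpy is a state function, ΔH°rxn = (-75.9) + (+731.2) + (+18.4) + (-138.3) + (+571.6) = 1107.0 kJ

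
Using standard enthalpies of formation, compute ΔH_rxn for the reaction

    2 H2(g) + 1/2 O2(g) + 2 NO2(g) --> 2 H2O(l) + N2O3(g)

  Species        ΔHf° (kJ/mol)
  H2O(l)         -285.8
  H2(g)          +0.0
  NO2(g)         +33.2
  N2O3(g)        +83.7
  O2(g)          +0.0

Products: 2·(-285.8) + 1·(+83.7) = -487.9
Reactants: 2·(+0.0) + 1/2·(+0.0) + 2·(+33.2) = +66.4
ΔH_rxn = (-487.9) − (+66.4) = -554.3 kJ/mol

ΔH_rxn = -554.3 kJ/mol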